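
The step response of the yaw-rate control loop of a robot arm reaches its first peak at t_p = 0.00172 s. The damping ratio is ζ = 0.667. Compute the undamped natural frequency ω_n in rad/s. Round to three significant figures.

ω_n ≈ 2450 rad/s

Peak time t_p = π/ω_d, so ω_d = π/t_p = π/0.00172 = 1830 rad/s.
ω_n = ω_d/√(1−ζ²) = 1830/√0.555 = 2450 rad/s.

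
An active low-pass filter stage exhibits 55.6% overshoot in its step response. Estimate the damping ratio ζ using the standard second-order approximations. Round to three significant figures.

ζ = −ln(OS)/√(π² + (ln OS)²). With OS = 0.556, ln OS = −0.5870 and ζ = 0.5870/3.196 = 0.184.

ζ ≈ 0.184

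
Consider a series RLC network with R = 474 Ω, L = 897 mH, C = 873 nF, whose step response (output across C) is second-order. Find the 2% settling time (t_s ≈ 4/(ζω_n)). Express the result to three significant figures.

t_s ≈ 0.0151 s

For a series RLC circuit (capacitor voltage as output), ω_n = 1/√(LC) = 1/√(897 mH · 873 nF) = 1130 rad/s.
ζ = (R/2)·√(C/L) = (474/2)·√(873 nF/897 mH) = 0.234.
t_s ≈ 4/(ζω_n) = 0.0151 s.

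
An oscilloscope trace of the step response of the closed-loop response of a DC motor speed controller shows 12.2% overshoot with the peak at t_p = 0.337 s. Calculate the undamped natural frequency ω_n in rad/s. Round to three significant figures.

ζ from %OS: ζ = |ln 0.122|/√(π²+ln²0.122) = 0.556.
t_p = π/ω_d ⇒ ω_d = 9.32 rad/s; then ω_n = ω_d/√(1−ζ²) = 11.2 rad/s.

ω_n ≈ 11.2 rad/s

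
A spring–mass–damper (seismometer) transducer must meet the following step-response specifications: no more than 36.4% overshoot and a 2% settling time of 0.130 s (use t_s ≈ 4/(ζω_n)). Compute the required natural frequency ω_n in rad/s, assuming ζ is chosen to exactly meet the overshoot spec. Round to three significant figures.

From %OS = 100·exp(−πζ/√(1−ζ²)), invert to get ζ = −ln(OS)/√(π² + ln²(OS)) with OS = 0.364.
−ln 0.364 = 1.011, so ζ = 1.011/√(π² + 1.021) = 0.306.
Then ω_n = 4/(ζ t_s) = 4/(0.306 × 0.130) = 100 rad/s.

ω_n ≈ 100 rad/s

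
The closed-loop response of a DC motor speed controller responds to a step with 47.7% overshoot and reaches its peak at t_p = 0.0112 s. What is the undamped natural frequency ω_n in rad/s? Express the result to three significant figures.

ω_n ≈ 288 rad/s

ζ from %OS: ζ = |ln 0.477|/√(π²+ln²0.477) = 0.229.
t_p = π/ω_d ⇒ ω_d = 280 rad/s; then ω_n = ω_d/√(1−ζ²) = 288 rad/s.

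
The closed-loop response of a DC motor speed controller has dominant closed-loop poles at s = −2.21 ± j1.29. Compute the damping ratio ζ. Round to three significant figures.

ζ ≈ 0.864

|pole| = ω_n = √(2.21² + 1.29²) = 2.56 rad/s; ζ = cos θ = σ/ω_n = 0.864.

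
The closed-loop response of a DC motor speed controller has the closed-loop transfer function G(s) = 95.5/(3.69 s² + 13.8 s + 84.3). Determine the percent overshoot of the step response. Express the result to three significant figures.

Dividing through by 3.69: denominator becomes s² + 3.740 s + 22.85.
So ω_n = √22.85 = 4.78 rad/s and ζ = 3.740/(2·4.78) = 0.391.
%OS = 100 e^{−πζ/√(1−ζ²)} with ζ = 0.391 gives 26.3%.

%OS ≈ 26.3%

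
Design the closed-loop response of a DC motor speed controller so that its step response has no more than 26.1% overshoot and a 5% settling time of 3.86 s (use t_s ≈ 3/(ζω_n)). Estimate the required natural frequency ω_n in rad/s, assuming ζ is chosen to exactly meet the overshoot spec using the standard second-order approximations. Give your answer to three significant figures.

ω_n ≈ 1.98 rad/s

ζ = −ln(OS)/√(π² + (ln OS)²). With OS = 0.261, ln OS = −1.343 and ζ = 1.343/3.417 = 0.393.
From t_s ≈ 3/(ζω_n): ω_n = 3/(ζ·t_s) = 3/(0.393·3.86) = 1.98 rad/s.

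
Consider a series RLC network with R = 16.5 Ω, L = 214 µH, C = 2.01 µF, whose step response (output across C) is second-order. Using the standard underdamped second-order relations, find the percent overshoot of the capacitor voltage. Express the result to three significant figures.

%OS ≈ 1.53%

For a series RLC circuit (capacitor voltage as output), ω_n = 1/√(LC) = 1/√(214 µH · 2.01 µF) = 48200 rad/s.
ζ = (R/2)·√(C/L) = (16.5/2)·√(2.01 µF/214 µH) = 0.800.
%OS = 100 e^{−πζ/√(1−ζ²)} with ζ = 0.800 gives 1.53%.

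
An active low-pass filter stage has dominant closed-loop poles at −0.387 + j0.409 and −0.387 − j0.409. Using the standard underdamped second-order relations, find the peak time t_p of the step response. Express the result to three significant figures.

t_p = π/ω_d with ω_d = 0.409 (the imaginary part), so t_p = 7.68 s.

t_p ≈ 7.68 s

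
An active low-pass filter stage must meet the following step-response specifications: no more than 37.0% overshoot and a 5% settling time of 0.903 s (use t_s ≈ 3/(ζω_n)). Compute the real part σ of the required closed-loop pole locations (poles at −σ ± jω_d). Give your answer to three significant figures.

The settling-time spec alone fixes σ = ζω_n = 3/t_s = 3/0.903 = 3.32.
(Overshoot then fixes ζ = 0.302 and hence ω_d = σ·√(1−ζ²)/ζ = 10.5 rad/s.)

σ ≈ 3.32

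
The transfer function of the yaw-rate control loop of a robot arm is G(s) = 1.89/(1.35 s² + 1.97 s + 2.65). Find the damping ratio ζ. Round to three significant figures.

ζ ≈ 0.521

Dividing through by 1.35: denominator becomes s² + 1.459 s + 1.963.
So ω_n = √1.963 = 1.40 rad/s and ζ = 1.459/(2·1.40) = 0.521.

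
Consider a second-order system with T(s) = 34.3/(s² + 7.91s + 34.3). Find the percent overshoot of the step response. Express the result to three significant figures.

Comparing the denominator to s² + 2ζω_n s + ω_n²: ω_n = √34.3 = 5.86 rad/s, and 2ζω_n = 7.91 so ζ = 7.91/(2·5.86) = 0.675.
%OS = 100 e^{−πζ/√(1−ζ²)} with ζ = 0.675 gives 5.63%.

%OS ≈ 5.63%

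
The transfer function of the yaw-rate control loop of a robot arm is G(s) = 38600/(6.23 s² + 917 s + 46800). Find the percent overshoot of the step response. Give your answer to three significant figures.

%OS ≈ 0.641%

Dividing through by 6.23: denominator becomes s² + 147.2 s + 7512.
So ω_n = √7512 = 86.7 rad/s and ζ = 147.2/(2·86.7) = 0.849.
Overshoot: exp(−π·0.849/√(1−0.849²)) = 0.00641, i.e. 0.641%.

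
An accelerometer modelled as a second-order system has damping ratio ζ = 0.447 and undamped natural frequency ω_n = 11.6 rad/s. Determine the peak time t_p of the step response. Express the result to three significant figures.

The damped frequency is ω_d = ω_n√(1−ζ²) = 11.6·√(1−0.200) = 10.4 rad/s.
Peak time t_p = π/ω_d = π/10.4 = 0.303 s.

t_p ≈ 0.303 s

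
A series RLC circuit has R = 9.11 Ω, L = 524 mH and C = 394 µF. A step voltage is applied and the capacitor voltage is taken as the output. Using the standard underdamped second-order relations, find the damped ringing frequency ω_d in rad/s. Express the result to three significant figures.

ω_d ≈ 69.1 rad/s

For a series RLC circuit (capacitor voltage as output), ω_n = 1/√(LC) = 1/√(524 mH · 394 µF) = 69.6 rad/s.
ζ = (R/2)·√(C/L) = (9.11/2)·√(394 µF/524 mH) = 0.125.
ω_d = 69.6·√(1 − 0.125²) = 69.1 rad/s.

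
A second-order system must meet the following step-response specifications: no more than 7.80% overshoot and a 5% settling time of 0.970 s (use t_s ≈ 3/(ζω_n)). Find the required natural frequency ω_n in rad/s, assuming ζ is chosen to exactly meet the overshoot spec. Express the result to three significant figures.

ω_n ≈ 4.91 rad/s

ζ = −ln(OS)/√(π² + (ln OS)²). With OS = 0.0780, ln OS = −2.551 and ζ = 2.551/4.047 = 0.630.
From t_s ≈ 3/(ζω_n): ω_n = 3/(ζ·t_s) = 3/(0.630·0.970) = 4.91 rad/s.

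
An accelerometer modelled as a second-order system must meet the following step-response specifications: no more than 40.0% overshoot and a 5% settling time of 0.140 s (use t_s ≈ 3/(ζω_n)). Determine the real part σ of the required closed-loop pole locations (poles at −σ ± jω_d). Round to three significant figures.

The settling-time spec alone fixes σ = ζω_n = 3/t_s = 3/0.140 = 21.4.
(Overshoot then fixes ζ = 0.280 and hence ω_d = σ·√(1−ζ²)/ζ = 73.5 rad/s.)

σ ≈ 21.4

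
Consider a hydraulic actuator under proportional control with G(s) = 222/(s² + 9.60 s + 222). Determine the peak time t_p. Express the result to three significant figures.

t_p ≈ 0.223 s

ω_n = √222 = 14.9 rad/s; ζ = 9.60/(2·14.9) = 0.322.
ω_d = ω_n√(1−ζ²) = 14.1 rad/s. Then t_p = π/ω_d = 0.223 s.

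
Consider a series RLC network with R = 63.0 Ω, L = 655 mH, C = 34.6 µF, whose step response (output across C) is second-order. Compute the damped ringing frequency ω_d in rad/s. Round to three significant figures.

ω_d ≈ 204 rad/s

For a series RLC circuit (capacitor voltage as output), ω_n = 1/√(LC) = 1/√(655 mH · 34.6 µF) = 210 rad/s.
ζ = (R/2)·√(C/L) = (63.0/2)·√(34.6 µF/655 mH) = 0.229.
ω_d = 210·√(1 − 0.229²) = 204 rad/s.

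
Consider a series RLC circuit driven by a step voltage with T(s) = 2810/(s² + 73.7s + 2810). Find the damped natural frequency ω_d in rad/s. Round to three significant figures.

ω_d ≈ 38.1 rad/s

Comparing the denominator to s² + 2ζω_n s + ω_n²: ω_n = √2810 = 53.0 rad/s, and 2ζω_n = 73.7 so ζ = 73.7/(2·53.0) = 0.695.
The damped frequency ω_d = ω_n√(1−ζ²) = 38.1 rad/s.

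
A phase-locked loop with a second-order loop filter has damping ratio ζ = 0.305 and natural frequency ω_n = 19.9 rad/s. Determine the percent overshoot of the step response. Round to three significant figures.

For an underdamped second-order system, %OS = 100·exp(−πζ/√(1−ζ²)).
πζ/√(1−ζ²) = π·0.305/√(1−0.0930) = 1.006, so %OS = 100·e^(−1.006) = 36.6%.

%OS ≈ 36.6%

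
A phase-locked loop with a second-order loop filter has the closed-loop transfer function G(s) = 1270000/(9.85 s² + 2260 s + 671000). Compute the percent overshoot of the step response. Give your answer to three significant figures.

Dividing through by 9.85: denominator becomes s² + 229.4 s + 68120.
So ω_n = √68120 = 261 rad/s and ζ = 229.4/(2·261) = 0.440.
%OS = 100·exp(−πζ/√(1−ζ²)) = 21.5%.

%OS ≈ 21.5%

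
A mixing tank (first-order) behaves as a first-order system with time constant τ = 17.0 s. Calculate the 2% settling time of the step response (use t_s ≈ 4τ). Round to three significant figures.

t_s ≈ 4τ = 68.0 s.

t_s ≈ 68.0 s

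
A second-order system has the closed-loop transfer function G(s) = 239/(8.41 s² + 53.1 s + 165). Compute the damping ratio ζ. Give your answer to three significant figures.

Dividing through by 8.41: denominator becomes s² + 6.314 s + 19.62.
So ω_n = √19.62 = 4.43 rad/s and ζ = 6.314/(2·4.43) = 0.713.

ζ ≈ 0.713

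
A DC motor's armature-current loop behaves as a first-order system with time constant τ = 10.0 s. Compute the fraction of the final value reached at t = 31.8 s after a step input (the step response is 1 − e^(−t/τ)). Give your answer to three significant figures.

y(t)/y_∞ = 1 − e^(−t/τ) = 1 − e^(−31.8/10.0) = 1 − e^(−3.18) = 0.958.

y/y_∞ ≈ 0.958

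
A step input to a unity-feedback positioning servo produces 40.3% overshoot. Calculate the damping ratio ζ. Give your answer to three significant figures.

ζ ≈ 0.278

From %OS = 100·exp(−πζ/√(1−ζ²)), invert to get ζ = −ln(OS)/√(π² + ln²(OS)) with OS = 0.403.
−ln 0.403 = 0.9088, so ζ = 0.9088/√(π² + 0.8260) = 0.278.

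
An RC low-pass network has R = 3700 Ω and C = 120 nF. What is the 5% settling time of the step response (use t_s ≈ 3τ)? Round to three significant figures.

τ = RC = 3700 × 120 nF = 0.000444 s.
t_s ≈ 3τ = 0.00133 s.

t_s ≈ 0.00133 s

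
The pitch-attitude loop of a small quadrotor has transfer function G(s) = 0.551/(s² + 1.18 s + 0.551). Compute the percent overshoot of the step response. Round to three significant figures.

Matching coefficients with s² + 2ζω_n s + ω_n² gives ω_n² = 0.551 ⇒ ω_n = 0.742 rad/s, and ζ = 1.18/(2ω_n) = 0.795.
%OS = 100 e^{−πζ/√(1−ζ²)} with ζ = 0.795 gives 1.63%.

%OS ≈ 1.63%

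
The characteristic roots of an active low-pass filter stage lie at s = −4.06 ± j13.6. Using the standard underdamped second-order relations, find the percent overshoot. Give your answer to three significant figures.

The poles are at −σ ± jω_d with σ = 4.06 and ω_d = 13.6, so ω_n = √(σ²+ω_d²) = 14.2 rad/s and ζ = σ/ω_n = 0.286.
Overshoot: exp(−π·0.286/√(1−0.286²)) = 0.391, i.e. 39.1%.

%OS ≈ 39.1%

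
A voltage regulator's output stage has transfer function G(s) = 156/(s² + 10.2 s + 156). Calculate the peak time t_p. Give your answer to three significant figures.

t_p ≈ 0.276 s

Comparing the denominator to s² + 2ζω_n s + ω_n²: ω_n = √156 = 12.5 rad/s, and 2ζω_n = 10.2 so ζ = 10.2/(2·12.5) = 0.408.
The damped frequency ω_d = ω_n√(1−ζ²) = 11.4 rad/s. Then t_p = π/ω_d = 0.276 s.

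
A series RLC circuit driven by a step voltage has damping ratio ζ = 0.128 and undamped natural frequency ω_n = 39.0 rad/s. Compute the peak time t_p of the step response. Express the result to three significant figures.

The damped frequency is ω_d = ω_n√(1−ζ²) = 39.0·√(1−0.0164) = 38.7 rad/s.
Peak time t_p = π/ω_d = π/38.7 = 0.0812 s.

t_p ≈ 0.0812 s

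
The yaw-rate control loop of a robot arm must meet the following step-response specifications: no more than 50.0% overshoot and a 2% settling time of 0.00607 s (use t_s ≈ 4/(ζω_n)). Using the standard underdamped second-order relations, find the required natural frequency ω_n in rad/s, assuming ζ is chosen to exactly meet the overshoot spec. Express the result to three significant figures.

Inverting the overshoot relation: ζ = |ln 0.500|/√(π² + ln²0.500) = 0.215.
From t_s ≈ 4/(ζω_n): ω_n = 4/(ζ·t_s) = 4/(0.215·0.00607) = 3060 rad/s.

ω_n ≈ 3060 rad/s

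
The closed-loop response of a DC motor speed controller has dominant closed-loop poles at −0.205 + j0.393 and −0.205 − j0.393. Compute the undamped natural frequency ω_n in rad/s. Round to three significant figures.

|pole| = ω_n = √(0.205² + 0.393²) = 0.443 rad/s; ζ = cos θ = σ/ω_n = 0.462.

ω_n ≈ 0.443 rad/s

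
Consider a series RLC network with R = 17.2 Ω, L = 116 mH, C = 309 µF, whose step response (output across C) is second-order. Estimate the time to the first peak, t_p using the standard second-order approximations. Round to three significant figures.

t_p ≈ 0.0210 s

For a series RLC circuit (capacitor voltage as output), ω_n = 1/√(LC) = 1/√(116 mH · 309 µF) = 167 rad/s.
ζ = (R/2)·√(C/L) = (17.2/2)·√(309 µF/116 mH) = 0.444.
ω_d = ω_n√(1−ζ²) = 150 rad/s. t_p = π/ω_d = 0.0210 s.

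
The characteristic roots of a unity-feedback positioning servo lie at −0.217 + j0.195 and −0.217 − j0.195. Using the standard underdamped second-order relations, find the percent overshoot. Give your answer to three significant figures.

With σ = 0.217, ω_d = 0.195: ω_n = √(σ²+ω_d²) = 0.292 rad/s, ζ = σ/ω_n = 0.744.
%OS = 100·exp(−πζ/√(1−ζ²)) = 3.03%.

%OS ≈ 3.03%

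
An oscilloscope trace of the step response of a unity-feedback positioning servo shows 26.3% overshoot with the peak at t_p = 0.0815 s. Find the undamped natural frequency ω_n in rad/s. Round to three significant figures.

ω_n ≈ 41.9 rad/s

From the overshoot, ζ = −ln(OS)/√(π²+ln²(OS)) = 0.391.
From t_p = π/ω_d, ω_d = π/0.0815 = 38.5 rad/s, so ω_n = ω_d/√(1−ζ²) = 41.9 rad/s.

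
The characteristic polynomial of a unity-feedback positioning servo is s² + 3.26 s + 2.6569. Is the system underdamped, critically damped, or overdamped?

a² − 4b = 3.26² − 4·2.6569 = 0 (repeated real root); the system is critically damped.

critically damped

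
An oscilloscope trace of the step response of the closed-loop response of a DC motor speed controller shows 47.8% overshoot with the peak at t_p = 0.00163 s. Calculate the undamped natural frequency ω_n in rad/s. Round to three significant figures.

ω_n ≈ 1980 rad/s

The overshoot fixes ζ = −ln(OS)/√(π²+ln²(OS)) = 0.229.
From t_p = π/ω_d, ω_d = π/0.00163 = 1930 rad/s, so ω_n = ω_d/√(1−ζ²) = 1980 rad/s.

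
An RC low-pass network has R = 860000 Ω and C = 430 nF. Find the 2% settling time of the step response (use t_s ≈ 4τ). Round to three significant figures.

τ = RC = 860000 × 430 nF = 0.370 s.
t_s ≈ 4τ = 1.48 s.

t_s ≈ 1.48 s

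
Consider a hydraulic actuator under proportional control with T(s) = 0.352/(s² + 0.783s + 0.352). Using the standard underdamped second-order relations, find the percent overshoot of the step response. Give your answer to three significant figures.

Comparing the denominator to s² + 2ζω_n s + ω_n²: ω_n = √0.352 = 0.593 rad/s, and 2ζω_n = 0.783 so ζ = 0.783/(2·0.593) = 0.660.
%OS = 100·exp(−πζ/√(1−ζ²)) = 6.34%.

%OS ≈ 6.34%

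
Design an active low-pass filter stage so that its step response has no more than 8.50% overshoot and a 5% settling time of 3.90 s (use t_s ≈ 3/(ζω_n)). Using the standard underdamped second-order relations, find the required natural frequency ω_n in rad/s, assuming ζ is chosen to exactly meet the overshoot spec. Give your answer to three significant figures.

ω_n ≈ 1.25 rad/s

Inverting the overshoot relation: ζ = |ln 0.0850|/√(π² + ln²0.0850) = 0.617.
From t_s ≈ 3/(ζω_n): ω_n = 3/(ζ·t_s) = 3/(0.617·3.90) = 1.25 rad/s.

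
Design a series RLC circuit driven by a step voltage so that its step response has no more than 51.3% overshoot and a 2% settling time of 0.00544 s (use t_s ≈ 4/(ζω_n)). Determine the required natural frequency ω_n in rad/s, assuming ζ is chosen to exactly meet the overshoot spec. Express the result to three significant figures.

Inverting the overshoot relation: ζ = |ln 0.513|/√(π² + ln²0.513) = 0.208.
Then ω_n = 4/(ζ t_s) = 4/(0.208 × 0.00544) = 3540 rad/s.

ω_n ≈ 3540 rad/s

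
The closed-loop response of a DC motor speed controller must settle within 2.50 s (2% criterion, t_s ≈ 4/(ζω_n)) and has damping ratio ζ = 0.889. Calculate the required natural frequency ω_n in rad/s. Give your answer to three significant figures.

Rearranging t_s ≈ 4/(ζω_n) gives ω_n = 4/(ζ·t_s) = 4/(0.889 × 2.50) = 1.80 rad/s.

ω_n ≈ 1.80 rad/s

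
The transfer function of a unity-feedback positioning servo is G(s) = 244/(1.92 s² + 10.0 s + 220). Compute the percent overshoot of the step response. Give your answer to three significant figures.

%OS ≈ 45.5%

Dividing through by 1.92: denominator becomes s² + 5.208 s + 114.6.
So ω_n = √114.6 = 10.7 rad/s and ζ = 5.208/(2·10.7) = 0.243.
%OS = 100·exp(−πζ/√(1−ζ²)) = 45.5%.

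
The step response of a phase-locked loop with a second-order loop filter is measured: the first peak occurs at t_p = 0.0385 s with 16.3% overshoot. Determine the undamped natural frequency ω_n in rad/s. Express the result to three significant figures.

The overshoot fixes ζ = −ln(OS)/√(π²+ln²(OS)) = 0.500.
t_p = π/ω_d ⇒ ω_d = 81.6 rad/s; then ω_n = ω_d/√(1−ζ²) = 94.2 rad/s.

ω_n ≈ 94.2 rad/s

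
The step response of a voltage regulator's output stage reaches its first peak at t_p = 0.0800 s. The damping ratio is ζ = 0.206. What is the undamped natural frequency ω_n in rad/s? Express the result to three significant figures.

Peak time t_p = π/ω_d, so ω_d = π/t_p = π/0.0800 = 39.3 rad/s.
ω_n = ω_d/√(1−ζ²) = 39.3/√0.958 = 40.1 rad/s.

ω_n ≈ 40.1 rad/s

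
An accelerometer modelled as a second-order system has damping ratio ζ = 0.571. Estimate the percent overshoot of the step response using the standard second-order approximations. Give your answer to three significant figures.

For an underdamped second-order system, %OS = 100·exp(−πζ/√(1−ζ²)).
πζ/√(1−ζ²) = π·0.571/√(1−0.326) = 2.185, so %OS = 100·e^(−2.185) = 11.2%.

%OS ≈ 11.2%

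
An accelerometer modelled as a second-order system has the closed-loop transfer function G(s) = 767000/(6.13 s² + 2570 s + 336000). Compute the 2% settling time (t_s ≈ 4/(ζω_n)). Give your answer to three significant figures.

Dividing through by 6.13: denominator becomes s² + 419.2 s + 54810.
So ω_n = √54810 = 234 rad/s and ζ = 419.2/(2·234) = 0.895.
t_s ≈ 4/(ζω_n) = 0.0191 s.

t_s ≈ 0.0191 s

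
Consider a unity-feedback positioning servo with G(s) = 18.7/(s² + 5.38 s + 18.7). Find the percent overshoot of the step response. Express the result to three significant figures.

%OS ≈ 8.24%

ω_n = √18.7 = 4.32 rad/s; ζ = 5.38/(2·4.32) = 0.622.
Overshoot: exp(−π·0.622/√(1−0.622²)) = 0.0824, i.e. 8.24%.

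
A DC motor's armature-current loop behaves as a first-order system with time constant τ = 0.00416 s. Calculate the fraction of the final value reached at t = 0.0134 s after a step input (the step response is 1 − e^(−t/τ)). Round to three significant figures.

y(t)/y_∞ = 1 − e^(−t/τ) = 1 − e^(−0.0134/0.00416) = 1 − e^(−3.22) = 0.960.

y/y_∞ ≈ 0.960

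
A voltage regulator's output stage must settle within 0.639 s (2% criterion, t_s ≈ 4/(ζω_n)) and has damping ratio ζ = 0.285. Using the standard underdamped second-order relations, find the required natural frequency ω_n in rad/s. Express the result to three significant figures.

Rearranging t_s ≈ 4/(ζω_n) gives ω_n = 4/(ζ·t_s) = 4/(0.285 × 0.639) = 22.0 rad/s.

ω_n ≈ 22.0 rad/s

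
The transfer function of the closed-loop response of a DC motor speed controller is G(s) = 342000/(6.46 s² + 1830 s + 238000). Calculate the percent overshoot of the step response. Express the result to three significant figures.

%OS ≈ 3.22%

Dividing through by 6.46: denominator becomes s² + 283.3 s + 36840.
So ω_n = √36840 = 192 rad/s and ζ = 283.3/(2·192) = 0.738.
%OS = 100 e^{−πζ/√(1−ζ²)} with ζ = 0.738 gives 3.22%.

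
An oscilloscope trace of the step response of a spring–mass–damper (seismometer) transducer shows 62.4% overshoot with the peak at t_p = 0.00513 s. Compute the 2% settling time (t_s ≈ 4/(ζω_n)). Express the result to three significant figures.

The overshoot fixes ζ = −ln(OS)/√(π²+ln²(OS)) = 0.148.
t_p = π/ω_d ⇒ ω_d = 612 rad/s; then ω_n = ω_d/√(1−ζ²) = 619 rad/s.
t_s ≈ 4/(ζω_n) = 4/(0.148·619) = 0.0435 s.

t_s ≈ 0.0435 s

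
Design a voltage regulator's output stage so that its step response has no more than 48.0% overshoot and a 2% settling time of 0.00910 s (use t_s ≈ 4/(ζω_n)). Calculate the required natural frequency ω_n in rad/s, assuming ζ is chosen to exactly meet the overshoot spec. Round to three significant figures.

ω_n ≈ 1930 rad/s

ζ = −ln(OS)/√(π² + (ln OS)²). With OS = 0.480, ln OS = −0.7340 and ζ = 0.7340/3.226 = 0.228.
Then ω_n = 4/(ζ t_s) = 4/(0.228 × 0.00910) = 1930 rad/s.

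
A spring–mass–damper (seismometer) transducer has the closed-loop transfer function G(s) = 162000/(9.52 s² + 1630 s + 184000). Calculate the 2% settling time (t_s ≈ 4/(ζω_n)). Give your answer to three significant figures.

t_s ≈ 0.0467 s

Dividing through by 9.52: denominator becomes s² + 171.2 s + 19330.
So ω_n = √19330 = 139 rad/s and ζ = 171.2/(2·139) = 0.616.
t_s ≈ 4/(ζω_n) = 0.0467 s.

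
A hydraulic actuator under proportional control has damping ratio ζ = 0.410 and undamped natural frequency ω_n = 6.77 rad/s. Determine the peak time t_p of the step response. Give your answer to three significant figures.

t_p ≈ 0.509 s

The damped frequency is ω_d = ω_n√(1−ζ²) = 6.77·√(1−0.168) = 6.17 rad/s.
Peak time t_p = π/ω_d = π/6.17 = 0.509 s.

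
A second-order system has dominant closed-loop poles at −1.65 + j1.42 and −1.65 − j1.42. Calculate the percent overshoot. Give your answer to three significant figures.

The poles are at −σ ± jω_d with σ = 1.65 and ω_d = 1.42, so ω_n = √(σ²+ω_d²) = 2.18 rad/s and ζ = σ/ω_n = 0.758.
%OS = 100·exp(−πζ/√(1−ζ²)) = 2.60%.

%OS ≈ 2.60%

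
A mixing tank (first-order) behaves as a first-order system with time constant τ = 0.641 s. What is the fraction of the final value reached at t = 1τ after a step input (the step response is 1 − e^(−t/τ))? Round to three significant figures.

y(t)/y_∞ = 1 − e^(−t/τ) = 1 − e^(−1) = 1 − e^(−1.00) = 0.632.

y/y_∞ ≈ 0.632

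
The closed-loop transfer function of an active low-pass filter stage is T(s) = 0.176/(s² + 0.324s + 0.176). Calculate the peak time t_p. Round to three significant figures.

t_p ≈ 8.12 s

Comparing the denominator to s² + 2ζω_n s + ω_n²: ω_n = √0.176 = 0.420 rad/s, and 2ζω_n = 0.324 so ζ = 0.324/(2·0.420) = 0.386.
ω_d = 0.420·√(1 − 0.386²) = 0.387 rad/s. Then t_p = π/ω_d = 8.12 s.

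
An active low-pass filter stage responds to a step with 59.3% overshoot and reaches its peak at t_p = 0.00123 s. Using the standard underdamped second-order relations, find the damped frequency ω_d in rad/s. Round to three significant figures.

ω_d ≈ 2550 rad/s

t_p = π/ω_d, so ω_d = π/0.00123 = 2550 rad/s.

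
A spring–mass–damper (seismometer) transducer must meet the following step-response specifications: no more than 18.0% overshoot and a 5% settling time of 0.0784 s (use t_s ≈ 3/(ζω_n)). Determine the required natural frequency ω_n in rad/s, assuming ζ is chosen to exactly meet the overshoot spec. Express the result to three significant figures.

Inverting the overshoot relation: ζ = |ln 0.180|/√(π² + ln²0.180) = 0.479.
From t_s ≈ 3/(ζω_n): ω_n = 3/(ζ·t_s) = 3/(0.479·0.0784) = 79.9 rad/s.

ω_n ≈ 79.9 rad/s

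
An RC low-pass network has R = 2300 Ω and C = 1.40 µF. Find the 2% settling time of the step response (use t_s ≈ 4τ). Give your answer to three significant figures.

t_s ≈ 0.0129 s

τ = RC = 2300 × 1.40 µF = 0.00322 s.
t_s ≈ 4τ = 0.0129 s.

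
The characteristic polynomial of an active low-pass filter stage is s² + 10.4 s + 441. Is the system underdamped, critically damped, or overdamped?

a² − 4b = 10.4² − 4·441 < 0 (complex roots); the system is underdamped.

underdamped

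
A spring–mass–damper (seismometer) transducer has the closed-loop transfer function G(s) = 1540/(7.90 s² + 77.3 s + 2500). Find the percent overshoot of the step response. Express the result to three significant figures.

%OS ≈ 40.7%

Dividing through by 7.90: denominator becomes s² + 9.785 s + 316.5.
So ω_n = √316.5 = 17.8 rad/s and ζ = 9.785/(2·17.8) = 0.275.
Overshoot: exp(−π·0.275/√(1−0.275²)) = 0.407, i.e. 40.7%.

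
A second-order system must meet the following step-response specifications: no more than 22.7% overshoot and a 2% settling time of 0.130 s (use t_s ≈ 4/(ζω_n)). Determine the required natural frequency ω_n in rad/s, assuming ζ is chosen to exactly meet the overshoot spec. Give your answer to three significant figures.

ω_n ≈ 72.1 rad/s

Inverting the overshoot relation: ζ = |ln 0.227|/√(π² + ln²0.227) = 0.427.
Then ω_n = 4/(ζ t_s) = 4/(0.427 × 0.130) = 72.1 rad/s.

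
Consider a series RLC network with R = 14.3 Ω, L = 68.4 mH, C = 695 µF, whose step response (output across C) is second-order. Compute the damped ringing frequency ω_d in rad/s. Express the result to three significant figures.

For a series RLC circuit (capacitor voltage as output), ω_n = 1/√(LC) = 1/√(68.4 mH · 695 µF) = 145 rad/s.
ζ = (R/2)·√(C/L) = (14.3/2)·√(695 µF/68.4 mH) = 0.721.
ω_d = 145·√(1 − 0.721²) = 101 rad/s.

ω_d ≈ 101 rad/s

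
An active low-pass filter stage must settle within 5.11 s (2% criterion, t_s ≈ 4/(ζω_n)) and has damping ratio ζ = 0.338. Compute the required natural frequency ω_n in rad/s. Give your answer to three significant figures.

Rearranging t_s ≈ 4/(ζω_n) gives ω_n = 4/(ζ·t_s) = 4/(0.338 × 5.11) = 2.32 rad/s.

ω_n ≈ 2.32 rad/s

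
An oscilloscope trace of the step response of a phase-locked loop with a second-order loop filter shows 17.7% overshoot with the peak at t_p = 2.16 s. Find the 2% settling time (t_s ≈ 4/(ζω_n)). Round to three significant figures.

ζ from %OS: ζ = |ln 0.177|/√(π²+ln²0.177) = 0.483.
From t_p = π/ω_d, ω_d = π/2.16 = 1.45 rad/s, so ω_n = ω_d/√(1−ζ²) = 1.66 rad/s.
t_s ≈ 4/(ζω_n) = 4/(0.483·1.66) = 4.99 s.

t_s ≈ 4.99 s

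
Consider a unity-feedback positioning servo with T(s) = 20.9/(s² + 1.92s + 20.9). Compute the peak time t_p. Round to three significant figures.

Matching coefficients with s² + 2ζω_n s + ω_n² gives ω_n² = 20.9 ⇒ ω_n = 4.57 rad/s, and ζ = 1.92/(2ω_n) = 0.210.
ω_d = 4.57·√(1 − 0.210²) = 4.47 rad/s. Then t_p = π/ω_d = 0.703 s.

t_p ≈ 0.703 s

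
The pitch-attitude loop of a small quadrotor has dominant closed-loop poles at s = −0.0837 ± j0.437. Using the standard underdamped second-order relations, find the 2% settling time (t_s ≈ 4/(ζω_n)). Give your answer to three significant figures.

t_s ≈ 47.8 s

For poles at −σ ± jω_d, ζω_n = σ = 0.0837, so t_s ≈ 4/σ = 47.8 s.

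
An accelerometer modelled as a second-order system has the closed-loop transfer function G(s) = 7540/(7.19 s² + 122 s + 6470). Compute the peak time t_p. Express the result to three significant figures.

Dividing through by 7.19: denominator becomes s² + 16.97 s + 899.9.
So ω_n = √899.9 = 30.0 rad/s and ζ = 16.97/(2·30.0) = 0.283.
The damped frequency ω_d = ω_n√(1−ζ²) = 28.8 rad/s. t_p = π/ω_d = 0.109 s.

t_p ≈ 0.109 s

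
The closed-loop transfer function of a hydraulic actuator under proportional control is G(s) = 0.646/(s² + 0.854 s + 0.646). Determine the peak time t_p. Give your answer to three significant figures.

ω_n = √0.646 = 0.804 rad/s; ζ = 0.854/(2·0.804) = 0.531.
ω_d = 0.804·√(1 − 0.531²) = 0.681 rad/s. Then t_p = π/ω_d = 4.61 s.

t_p ≈ 4.61 s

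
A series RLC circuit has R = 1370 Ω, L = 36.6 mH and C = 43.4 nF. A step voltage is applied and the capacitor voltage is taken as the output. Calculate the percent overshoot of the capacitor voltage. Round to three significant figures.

For a series RLC circuit (capacitor voltage as output), ω_n = 1/√(LC) = 1/√(36.6 mH · 43.4 nF) = 25100 rad/s.
ζ = (R/2)·√(C/L) = (1370/2)·√(43.4 nF/36.6 mH) = 0.746.
Overshoot: exp(−π·0.746/√(1−0.746²)) = 0.0296, i.e. 2.96%.

%OS ≈ 2.96%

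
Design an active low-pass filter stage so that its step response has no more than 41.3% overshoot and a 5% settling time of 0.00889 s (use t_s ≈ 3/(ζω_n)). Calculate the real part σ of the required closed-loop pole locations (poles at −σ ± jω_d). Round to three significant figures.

The settling-time spec alone fixes σ = ζω_n = 3/t_s = 3/0.00889 = 337.
(Overshoot then fixes ζ = 0.271 and hence ω_d = σ·√(1−ζ²)/ζ = 1200 rad/s.)

σ ≈ 337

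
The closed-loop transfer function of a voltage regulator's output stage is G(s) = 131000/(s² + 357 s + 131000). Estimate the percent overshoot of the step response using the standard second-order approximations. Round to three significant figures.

Matching coefficients with s² + 2ζω_n s + ω_n² gives ω_n² = 131000 ⇒ ω_n = 362 rad/s, and ζ = 357/(2ω_n) = 0.493.
%OS = 100·exp(−πζ/√(1−ζ²)) = 16.8%.

%OS ≈ 16.8%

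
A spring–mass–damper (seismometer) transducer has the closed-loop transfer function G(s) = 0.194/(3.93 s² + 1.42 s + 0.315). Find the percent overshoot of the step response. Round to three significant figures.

Dividing through by 3.93: denominator becomes s² + 0.3613 s + 0.08015.
So ω_n = √0.08015 = 0.283 rad/s and ζ = 0.3613/(2·0.283) = 0.638.
Overshoot: exp(−π·0.638/√(1−0.638²)) = 0.0740, i.e. 7.40%.

%OS ≈ 7.40%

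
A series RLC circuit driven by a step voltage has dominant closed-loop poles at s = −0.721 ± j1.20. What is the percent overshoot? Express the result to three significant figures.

With σ = 0.721, ω_d = 1.20: ω_n = √(σ²+ω_d²) = 1.40 rad/s, ζ = σ/ω_n = 0.515.
%OS = 100·exp(−πζ/√(1−ζ²)) = 15.1%.

%OS ≈ 15.1%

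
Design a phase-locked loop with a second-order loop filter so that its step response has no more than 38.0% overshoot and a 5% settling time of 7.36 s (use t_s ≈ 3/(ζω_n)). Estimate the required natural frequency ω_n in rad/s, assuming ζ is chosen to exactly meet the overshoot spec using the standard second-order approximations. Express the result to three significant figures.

ζ = −ln(OS)/√(π² + (ln OS)²). With OS = 0.380, ln OS = −0.9676 and ζ = 0.9676/3.287 = 0.294.
From t_s ≈ 3/(ζω_n): ω_n = 3/(ζ·t_s) = 3/(0.294·7.36) = 1.38 rad/s.

ω_n ≈ 1.38 rad/s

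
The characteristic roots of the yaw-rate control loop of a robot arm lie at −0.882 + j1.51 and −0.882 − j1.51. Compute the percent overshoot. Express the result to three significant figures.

With σ = 0.882, ω_d = 1.51: ω_n = √(σ²+ω_d²) = 1.75 rad/s, ζ = σ/ω_n = 0.504.
%OS = 100 e^{−πζ/√(1−ζ²)} with ζ = 0.504 gives 16.0%.

%OS ≈ 16.0%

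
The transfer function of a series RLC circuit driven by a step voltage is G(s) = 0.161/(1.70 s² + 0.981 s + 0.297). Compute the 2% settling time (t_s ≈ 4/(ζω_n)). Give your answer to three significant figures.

t_s ≈ 13.9 s

Dividing through by 1.70: denominator becomes s² + 0.5771 s + 0.1747.
So ω_n = √0.1747 = 0.418 rad/s and ζ = 0.5771/(2·0.418) = 0.690.
t_s ≈ 4/(ζω_n) = 13.9 s.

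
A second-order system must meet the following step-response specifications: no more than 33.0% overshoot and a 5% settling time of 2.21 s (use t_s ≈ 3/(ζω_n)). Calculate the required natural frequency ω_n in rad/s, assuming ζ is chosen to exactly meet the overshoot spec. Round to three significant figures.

From %OS = 100·exp(−πζ/√(1−ζ²)), invert to get ζ = −ln(OS)/√(π² + ln²(OS)) with OS = 0.330.
−ln 0.330 = 1.109, so ζ = 1.109/√(π² + 1.229) = 0.333.
From t_s ≈ 3/(ζω_n): ω_n = 3/(ζ·t_s) = 3/(0.333·2.21) = 4.08 rad/s.

ω_n ≈ 4.08 rad/s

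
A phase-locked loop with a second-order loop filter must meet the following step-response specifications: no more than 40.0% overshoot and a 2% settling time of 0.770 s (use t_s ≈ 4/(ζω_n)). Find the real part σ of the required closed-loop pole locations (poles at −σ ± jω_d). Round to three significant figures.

The settling-time spec alone fixes σ = ζω_n = 4/t_s = 4/0.770 = 5.19.
(Overshoot then fixes ζ = 0.280 and hence ω_d = σ·√(1−ζ²)/ζ = 17.8 rad/s.)

σ ≈ 5.19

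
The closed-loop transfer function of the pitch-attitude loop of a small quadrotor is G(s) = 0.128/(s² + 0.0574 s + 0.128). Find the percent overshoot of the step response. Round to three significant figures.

ω_n = √0.128 = 0.358 rad/s; ζ = 0.0574/(2·0.358) = 0.0802.
%OS = 100 e^{−πζ/√(1−ζ²)} with ζ = 0.0802 gives 77.7%.

%OS ≈ 77.7%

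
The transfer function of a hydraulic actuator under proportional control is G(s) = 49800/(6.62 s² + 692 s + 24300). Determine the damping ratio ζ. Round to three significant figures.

Dividing through by 6.62: denominator becomes s² + 104.5 s + 3671.
So ω_n = √3671 = 60.6 rad/s and ζ = 104.5/(2·60.6) = 0.863.

ζ ≈ 0.863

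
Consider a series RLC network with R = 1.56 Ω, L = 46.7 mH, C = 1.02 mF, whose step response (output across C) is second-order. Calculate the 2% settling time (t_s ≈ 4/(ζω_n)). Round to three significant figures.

t_s ≈ 0.239 s

For a series RLC circuit (capacitor voltage as output), ω_n = 1/√(LC) = 1/√(46.7 mH · 1.02 mF) = 145 rad/s.
ζ = (R/2)·√(C/L) = (1.56/2)·√(1.02 mF/46.7 mH) = 0.115.
t_s ≈ 4/(ζω_n) = 0.239 s.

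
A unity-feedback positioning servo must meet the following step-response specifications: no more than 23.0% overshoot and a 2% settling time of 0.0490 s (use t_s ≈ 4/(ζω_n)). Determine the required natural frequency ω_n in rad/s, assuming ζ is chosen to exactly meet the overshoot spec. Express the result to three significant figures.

ω_n ≈ 193 rad/s

From %OS = 100·exp(−πζ/√(1−ζ²)), invert to get ζ = −ln(OS)/√(π² + ln²(OS)) with OS = 0.230.
−ln 0.230 = 1.470, so ζ = 1.470/√(π² + 2.160) = 0.424.
From t_s ≈ 4/(ζω_n): ω_n = 4/(ζ·t_s) = 4/(0.424·0.0490) = 193 rad/s.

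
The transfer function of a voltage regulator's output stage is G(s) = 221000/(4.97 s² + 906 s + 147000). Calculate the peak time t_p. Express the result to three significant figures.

t_p ≈ 0.0215 s

Dividing through by 4.97: denominator becomes s² + 182.3 s + 29580.
So ω_n = √29580 = 172 rad/s and ζ = 182.3/(2·172) = 0.530.
ω_d = ω_n√(1−ζ²) = 146 rad/s. t_p = π/ω_d = 0.0215 s.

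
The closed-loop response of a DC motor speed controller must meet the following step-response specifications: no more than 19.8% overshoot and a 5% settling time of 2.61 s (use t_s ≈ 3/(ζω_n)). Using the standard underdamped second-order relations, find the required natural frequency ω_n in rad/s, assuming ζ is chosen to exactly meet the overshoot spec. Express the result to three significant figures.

From %OS = 100·exp(−πζ/√(1−ζ²)), invert to get ζ = −ln(OS)/√(π² + ln²(OS)) with OS = 0.198.
−ln 0.198 = 1.619, so ζ = 1.619/√(π² + 2.623) = 0.458.
From t_s ≈ 3/(ζω_n): ω_n = 3/(ζ·t_s) = 3/(0.458·2.61) = 2.51 rad/s.

ω_n ≈ 2.51 rad/s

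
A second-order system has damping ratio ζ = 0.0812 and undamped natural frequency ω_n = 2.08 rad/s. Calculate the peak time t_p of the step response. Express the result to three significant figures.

t_p ≈ 1.52 s

The damped frequency is ω_d = ω_n√(1−ζ²) = 2.08·√(1−0.00659) = 2.07 rad/s.
Peak time t_p = π/ω_d = π/2.07 = 1.52 s.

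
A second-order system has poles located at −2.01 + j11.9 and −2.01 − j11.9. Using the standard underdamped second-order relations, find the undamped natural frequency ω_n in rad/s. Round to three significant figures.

ω_n ≈ 12.1 rad/s

With σ = 2.01, ω_d = 11.9: ω_n = √(σ²+ω_d²) = 12.1 rad/s, ζ = σ/ω_n = 0.167.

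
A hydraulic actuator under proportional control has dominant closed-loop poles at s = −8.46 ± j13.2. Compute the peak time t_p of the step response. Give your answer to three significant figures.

t_p = π/ω_d with ω_d = 13.2 (the imaginary part), so t_p = 0.238 s.

t_p ≈ 0.238 s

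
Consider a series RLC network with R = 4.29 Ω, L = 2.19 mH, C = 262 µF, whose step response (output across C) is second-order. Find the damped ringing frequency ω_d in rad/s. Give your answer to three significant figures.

For a series RLC circuit (capacitor voltage as output), ω_n = 1/√(LC) = 1/√(2.19 mH · 262 µF) = 1320 rad/s.
ζ = (R/2)·√(C/L) = (4.29/2)·√(262 µF/2.19 mH) = 0.742.
The damped frequency ω_d = ω_n√(1−ζ²) = 885 rad/s.

ω_d ≈ 885 rad/s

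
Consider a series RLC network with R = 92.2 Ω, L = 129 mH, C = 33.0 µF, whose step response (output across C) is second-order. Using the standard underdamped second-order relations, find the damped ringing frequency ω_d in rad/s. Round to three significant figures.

For a series RLC circuit (capacitor voltage as output), ω_n = 1/√(LC) = 1/√(129 mH · 33.0 µF) = 485 rad/s.
ζ = (R/2)·√(C/L) = (92.2/2)·√(33.0 µF/129 mH) = 0.737.
ω_d = ω_n√(1−ζ²) = 327 rad/s.

ω_d ≈ 327 rad/s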